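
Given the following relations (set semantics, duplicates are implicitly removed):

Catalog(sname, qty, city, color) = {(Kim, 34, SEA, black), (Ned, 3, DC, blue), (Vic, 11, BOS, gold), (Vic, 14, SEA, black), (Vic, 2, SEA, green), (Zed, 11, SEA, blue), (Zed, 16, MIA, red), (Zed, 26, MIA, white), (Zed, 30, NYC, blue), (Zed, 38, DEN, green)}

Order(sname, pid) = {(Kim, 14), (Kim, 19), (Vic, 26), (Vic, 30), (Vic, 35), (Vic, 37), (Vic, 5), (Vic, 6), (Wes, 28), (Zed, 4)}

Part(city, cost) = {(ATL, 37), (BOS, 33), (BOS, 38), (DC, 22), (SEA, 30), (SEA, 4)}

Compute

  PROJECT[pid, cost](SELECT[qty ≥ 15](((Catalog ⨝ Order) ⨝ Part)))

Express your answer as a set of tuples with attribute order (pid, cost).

Joining Catalog and Order on sname yields {(Kim, 34, SEA, black, 14), (Kim, 34, SEA, black, 19), (Vic, 11, BOS, gold, 26), (Vic, 11, BOS, gold, 30), (Vic, 11, BOS, gold, 35), (Vic, 11, BOS, gold, 37), (Vic, 11, BOS, gold, 5), (Vic, 11, BOS, gold, 6), (Vic, 14, SEA, black, 26), (Vic, 14, SEA, black, 30), (Vic, 14, SEA, black, 35), (Vic, 14, SEA, black, 37), (Vic, 14, SEA, black, 5), (Vic, 14, SEA, black, 6), (Vic, 2, SEA, green, 26), (Vic, 2, SEA, green, 30), (Vic, 2, SEA, green, 35), (Vic, 2, SEA, green, 37), (Vic, 2, SEA, green, 5), (Vic, 2, SEA, green, 6), (Zed, 11, SEA, blue, 4), (Zed, 16, MIA, red, 4), (Zed, 26, MIA, white, 4), (Zed, 30, NYC, blue, 4), (Zed, 38, DEN, green, 4)}.
Joining (Catalog ⨝ Order) and Part on city yields {(Kim, 34, SEA, black, 14, 30), (Kim, 34, SEA, black, 14, 4), (Kim, 34, SEA, black, 19, 30), (Kim, 34, SEA, black, 19, 4), (Vic, 11, BOS, gold, 26, 33), (Vic, 11, BOS, gold, 26, 38), (Vic, 11, BOS, gold, 30, 33), (Vic, 11, BOS, gold, 30, 38), (Vic, 11, BOS, gold, 35, 33), (Vic, 11, BOS, gold, 35, 38), (Vic, 11, BOS, gold, 37, 33), (Vic, 11, BOS, gold, 37, 38), (Vic, 11, BOS, gold, 5, 33), (Vic, 11, BOS, gold, 5, 38), (Vic, 11, BOS, gold, 6, 33), (Vic, 11, BOS, gold, 6, 38), (Vic, 14, SEA, black, 26, 30), (Vic, 14, SEA, black, 26, 4), (Vic, 14, SEA, black, 30, 30), (Vic, 14, SEA, black, 30, 4), (Vic, 14, SEA, black, 35, 30), (Vic, 14, SEA, black, 35, 4), (Vic, 14, SEA, black, 37, 30), (Vic, 14, SEA, black, 37, 4), (Vic, 14, SEA, black, 5, 30), (Vic, 14, SEA, black, 5, 4), (Vic, 14, SEA, black, 6, 30), (Vic, 14, SEA, black, 6, 4), (Vic, 2, SEA, green, 26, 30), (Vic, 2, SEA, green, 26, 4), (Vic, 2, SEA, green, 30, 30), (Vic, 2, SEA, green, 30, 4), (Vic, 2, SEA, green, 35, 30), (Vic, 2, SEA, green, 35, 4), (Vic, 2, SEA, green, 37, 30), (Vic, 2, SEA, green, 37, 4), (Vic, 2, SEA, green, 5, 30), (Vic, 2, SEA, green, 5, 4), (Vic, 2, SEA, green, 6, 30), (Vic, 2, SEA, green, 6, 4), (Zed, 11, SEA, blue, 4, 30), (Zed, 11, SEA, blue, 4, 4)}.
Apply σ_{qty ≥ 15}; surviving tuples: {(Kim, 34, SEA, black, 14, 30), (Kim, 34, SEA, black, 14, 4), (Kim, 34, SEA, black, 19, 30), (Kim, 34, SEA, black, 19, 4)}
π[pid, cost]: project onto (pid, cost) → {(14, 30), (14, 4), (19, 30), (19, 4)}

{(14, 30), (14, 4), (19, 30), (19, 4)}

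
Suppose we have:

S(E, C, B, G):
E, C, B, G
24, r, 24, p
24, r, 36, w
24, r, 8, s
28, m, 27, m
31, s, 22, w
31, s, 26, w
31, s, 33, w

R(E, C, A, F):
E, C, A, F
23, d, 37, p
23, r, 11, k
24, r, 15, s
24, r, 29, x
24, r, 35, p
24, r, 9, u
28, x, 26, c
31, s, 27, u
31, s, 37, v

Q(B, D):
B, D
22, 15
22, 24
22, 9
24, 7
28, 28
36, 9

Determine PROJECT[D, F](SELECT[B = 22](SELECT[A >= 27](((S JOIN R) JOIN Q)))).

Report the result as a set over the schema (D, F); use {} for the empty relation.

S ⋈ R (natural join on E, C): {(24, r, 24, p, 15, s), (24, r, 24, p, 29, x), (24, r, 24, p, 35, p), (24, r, 24, p, 9, u), (24, r, 36, w, 15, s), (24, r, 36, w, 29, x), (24, r, 36, w, 35, p), (24, r, 36, w, 9, u), (24, r, 8, s, 15, s), (24, r, 8, s, 29, x), (24, r, 8, s, 35, p), (24, r, 8, s, 9, u), (31, s, 22, w, 27, u), (31, s, 22, w, 37, v), (31, s, 26, w, 27, u), (31, s, 26, w, 37, v), (31, s, 33, w, 27, u), (31, s, 33, w, 37, v)}
(S JOIN R) ⋈ Q (natural join on B): {(24, r, 24, p, 15, s, 7), (24, r, 24, p, 29, x, 7), (24, r, 24, p, 35, p, 7), (24, r, 24, p, 9, u, 7), (24, r, 36, w, 15, s, 9), (24, r, 36, w, 29, x, 9), (24, r, 36, w, 35, p, 9), (24, r, 36, w, 9, u, 9), (31, s, 22, w, 27, u, 15), (31, s, 22, w, 27, u, 24), (31, s, 22, w, 27, u, 9), (31, s, 22, w, 37, v, 15), (31, s, 22, w, 37, v, 24), (31, s, 22, w, 37, v, 9)}
Filtering on A >= 27 leaves {(24, r, 24, p, 29, x, 7), (24, r, 24, p, 35, p, 7), (24, r, 36, w, 29, x, 9), (24, r, 36, w, 35, p, 9), (31, s, 22, w, 27, u, 15), (31, s, 22, w, 27, u, 24), (31, s, 22, w, 27, u, 9), (31, s, 22, w, 37, v, 15), (31, s, 22, w, 37, v, 24), (31, s, 22, w, 37, v, 9)}.
Filtering on B = 22 leaves {(31, s, 22, w, 27, u, 15), (31, s, 22, w, 27, u, 24), (31, s, 22, w, 27, u, 9), (31, s, 22, w, 37, v, 15), (31, s, 22, w, 37, v, 24), (31, s, 22, w, 37, v, 9)}.
Keep only column(s) D, F: {(15, u), (15, v), (24, u), (24, v), (9, u), (9, v)}

{(15, u), (15, v), (24, u), (24, v), (9, u), (9, v)}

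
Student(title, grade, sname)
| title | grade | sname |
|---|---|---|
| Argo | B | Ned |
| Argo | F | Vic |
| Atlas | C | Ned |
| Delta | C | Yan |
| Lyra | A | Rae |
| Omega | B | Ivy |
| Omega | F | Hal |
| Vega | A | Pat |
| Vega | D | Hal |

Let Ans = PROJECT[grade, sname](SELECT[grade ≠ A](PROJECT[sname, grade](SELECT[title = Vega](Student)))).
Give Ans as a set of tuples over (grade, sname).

{(D, Hal)}

Apply σ_{title = Vega}; surviving tuples: {(Vega, A, Pat), (Vega, D, Hal)}
Projecting to sname, grade: {(Hal, D), (Pat, A)}
Apply σ_{grade ≠ A}; surviving tuples: {(Hal, D)}
Projecting to grade, sname: {(D, Hal)}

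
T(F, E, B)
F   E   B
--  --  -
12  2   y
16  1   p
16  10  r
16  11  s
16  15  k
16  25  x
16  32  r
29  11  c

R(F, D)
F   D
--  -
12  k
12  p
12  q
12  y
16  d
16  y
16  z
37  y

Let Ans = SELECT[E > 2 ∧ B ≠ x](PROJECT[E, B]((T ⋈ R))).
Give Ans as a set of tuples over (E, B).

Natural join on F: {(12, 2, y, k), (12, 2, y, p), (12, 2, y, q), (12, 2, y, y), (16, 1, p, d), (16, 1, p, y), (16, 1, p, z), (16, 10, r, d), (16, 10, r, y), (16, 10, r, z), (16, 11, s, d), (16, 11, s, y), (16, 11, s, z), (16, 15, k, d), (16, 15, k, y), (16, 15, k, z), (16, 25, x, d), (16, 25, x, y), (16, 25, x, z), (16, 32, r, d), (16, 32, r, y), (16, 32, r, z)}
π[E, B]: project onto (E, B) (15 duplicate(s) eliminated) → {(1, p), (10, r), (11, s), (15, k), (2, y), (25, x), (32, r)}
Filtering on E > 2 ∧ B ≠ x leaves {(10, r), (11, s), (15, k), (32, r)}.

{(10, r), (11, s), (15, k), (32, r)}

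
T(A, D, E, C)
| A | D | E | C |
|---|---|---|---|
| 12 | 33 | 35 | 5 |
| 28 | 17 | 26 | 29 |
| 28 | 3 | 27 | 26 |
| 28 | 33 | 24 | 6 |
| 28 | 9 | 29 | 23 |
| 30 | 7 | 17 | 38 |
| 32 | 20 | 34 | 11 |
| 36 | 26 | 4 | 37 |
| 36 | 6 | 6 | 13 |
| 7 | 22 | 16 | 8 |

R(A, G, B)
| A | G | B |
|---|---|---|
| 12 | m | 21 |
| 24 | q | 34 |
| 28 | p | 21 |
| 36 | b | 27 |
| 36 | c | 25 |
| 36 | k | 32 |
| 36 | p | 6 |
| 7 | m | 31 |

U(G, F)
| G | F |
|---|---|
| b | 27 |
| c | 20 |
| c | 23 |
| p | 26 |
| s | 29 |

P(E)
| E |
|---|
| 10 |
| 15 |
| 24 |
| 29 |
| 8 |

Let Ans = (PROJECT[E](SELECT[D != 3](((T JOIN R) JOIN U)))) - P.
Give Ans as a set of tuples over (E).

Natural join on A: {(12, 33, 35, 5, m, 21), (28, 17, 26, 29, p, 21), (28, 3, 27, 26, p, 21), (28, 33, 24, 6, p, 21), (28, 9, 29, 23, p, 21), (36, 26, 4, 37, b, 27), (36, 26, 4, 37, c, 25), (36, 26, 4, 37, k, 32), (36, 26, 4, 37, p, 6), (36, 6, 6, 13, b, 27), (36, 6, 6, 13, c, 25), (36, 6, 6, 13, k, 32), (36, 6, 6, 13, p, 6), (7, 22, 16, 8, m, 31)}
Natural join on G: {(28, 17, 26, 29, p, 21, 26), (28, 3, 27, 26, p, 21, 26), (28, 33, 24, 6, p, 21, 26), (28, 9, 29, 23, p, 21, 26), (36, 26, 4, 37, b, 27, 27), (36, 26, 4, 37, c, 25, 20), (36, 26, 4, 37, c, 25, 23), (36, 26, 4, 37, p, 6, 26), (36, 6, 6, 13, b, 27, 27), (36, 6, 6, 13, c, 25, 20), (36, 6, 6, 13, c, 25, 23), (36, 6, 6, 13, p, 6, 26)}
σ[D != 3]: keep tuples satisfying D != 3 → {(28, 17, 26, 29, p, 21, 26), (28, 33, 24, 6, p, 21, 26), (28, 9, 29, 23, p, 21, 26), (36, 26, 4, 37, b, 27, 27), (36, 26, 4, 37, c, 25, 20), (36, 26, 4, 37, c, 25, 23), (36, 26, 4, 37, p, 6, 26), (36, 6, 6, 13, b, 27, 27), (36, 6, 6, 13, c, 25, 20), (36, 6, 6, 13, c, 25, 23), (36, 6, 6, 13, p, 6, 26)}
π_{E} gives {24, 26, 29, 4, 6} (6 duplicate(s) eliminated).
Set difference of the two operands is {26, 4, 6}.

{26, 4, 6}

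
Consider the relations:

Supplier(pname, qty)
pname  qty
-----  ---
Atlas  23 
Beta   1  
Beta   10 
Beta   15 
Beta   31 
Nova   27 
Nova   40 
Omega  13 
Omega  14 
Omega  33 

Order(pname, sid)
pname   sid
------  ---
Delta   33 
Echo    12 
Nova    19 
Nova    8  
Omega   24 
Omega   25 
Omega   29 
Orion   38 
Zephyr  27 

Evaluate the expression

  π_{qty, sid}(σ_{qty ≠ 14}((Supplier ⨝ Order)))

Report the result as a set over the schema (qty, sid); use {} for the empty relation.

Supplier ⋈ Order (natural join on pname): {(Nova, 27, 19), (Nova, 27, 8), (Nova, 40, 19), (Nova, 40, 8), (Omega, 13, 24), (Omega, 13, 25), (Omega, 13, 29), (Omega, 14, 24), (Omega, 14, 25), (Omega, 14, 29), (Omega, 33, 24), (Omega, 33, 25), (Omega, 33, 29)}
σ[qty ≠ 14]: keep tuples satisfying qty ≠ 14 → {(Nova, 27, 19), (Nova, 27, 8), (Nova, 40, 19), (Nova, 40, 8), (Omega, 13, 24), (Omega, 13, 25), (Omega, 13, 29), (Omega, 33, 24), (Omega, 33, 25), (Omega, 33, 29)}
Projecting to qty, sid: {(13, 24), (13, 25), (13, 29), (27, 19), (27, 8), (33, 24), (33, 25), (33, 29), (40, 19), (40, 8)}

{(13, 24), (13, 25), (13, 29), (27, 19), (27, 8), (33, 24), (33, 25), (33, 29), (40, 19), (40, 8)}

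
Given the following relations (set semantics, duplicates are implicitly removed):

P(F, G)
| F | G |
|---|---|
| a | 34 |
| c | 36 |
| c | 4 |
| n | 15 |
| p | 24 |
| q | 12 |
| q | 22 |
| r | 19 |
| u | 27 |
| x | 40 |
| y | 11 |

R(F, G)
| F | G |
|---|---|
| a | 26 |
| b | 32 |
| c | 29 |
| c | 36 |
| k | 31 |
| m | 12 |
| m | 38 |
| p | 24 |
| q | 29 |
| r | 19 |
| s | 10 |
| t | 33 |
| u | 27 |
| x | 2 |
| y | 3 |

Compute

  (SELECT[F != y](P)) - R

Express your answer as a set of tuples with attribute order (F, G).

{(a, 34), (c, 4), (n, 15), (q, 12), (q, 22), (x, 40)}

Apply σ_{F != y}; surviving tuples: {(a, 34), (c, 36), (c, 4), (n, 15), (p, 24), (q, 12), (q, 22), (r, 19), (u, 27), (x, 40)}
Taking the difference: {(a, 34), (c, 4), (n, 15), (q, 12), (q, 22), (x, 40)}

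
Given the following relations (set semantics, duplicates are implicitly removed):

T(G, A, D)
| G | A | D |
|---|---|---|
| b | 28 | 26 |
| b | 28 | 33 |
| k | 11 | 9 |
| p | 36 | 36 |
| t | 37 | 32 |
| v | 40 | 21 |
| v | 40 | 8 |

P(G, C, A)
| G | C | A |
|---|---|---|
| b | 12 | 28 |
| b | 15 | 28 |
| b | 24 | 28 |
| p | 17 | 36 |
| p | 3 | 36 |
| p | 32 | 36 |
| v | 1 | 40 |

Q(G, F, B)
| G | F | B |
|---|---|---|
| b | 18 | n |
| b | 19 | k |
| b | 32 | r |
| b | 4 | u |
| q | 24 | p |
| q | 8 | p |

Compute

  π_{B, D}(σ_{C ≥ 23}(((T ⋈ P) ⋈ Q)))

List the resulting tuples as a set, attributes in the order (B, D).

T ⋈ P (natural join on G, A): {(b, 28, 26, 12), (b, 28, 26, 15), (b, 28, 26, 24), (b, 28, 33, 12), (b, 28, 33, 15), (b, 28, 33, 24), (p, 36, 36, 17), (p, 36, 36, 3), (p, 36, 36, 32), (v, 40, 21, 1), (v, 40, 8, 1)}
(T ⋈ P) ⋈ Q (natural join on G): {(b, 28, 26, 12, 18, n), (b, 28, 26, 12, 19, k), (b, 28, 26, 12, 32, r), (b, 28, 26, 12, 4, u), (b, 28, 26, 15, 18, n), (b, 28, 26, 15, 19, k), (b, 28, 26, 15, 32, r), (b, 28, 26, 15, 4, u), (b, 28, 26, 24, 18, n), (b, 28, 26, 24, 19, k), (b, 28, 26, 24, 32, r), (b, 28, 26, 24, 4, u), (b, 28, 33, 12, 18, n), (b, 28, 33, 12, 19, k), (b, 28, 33, 12, 32, r), (b, 28, 33, 12, 4, u), (b, 28, 33, 15, 18, n), (b, 28, 33, 15, 19, k), (b, 28, 33, 15, 32, r), (b, 28, 33, 15, 4, u), (b, 28, 33, 24, 18, n), (b, 28, 33, 24, 19, k), (b, 28, 33, 24, 32, r), (b, 28, 33, 24, 4, u)}
Selection C ≥ 23: {(b, 28, 26, 24, 18, n), (b, 28, 26, 24, 19, k), (b, 28, 26, 24, 32, r), (b, 28, 26, 24, 4, u), (b, 28, 33, 24, 18, n), (b, 28, 33, 24, 19, k), (b, 28, 33, 24, 32, r), (b, 28, 33, 24, 4, u)}
Projecting to B, D: {(k, 26), (k, 33), (n, 26), (n, 33), (r, 26), (r, 33), (u, 26), (u, 33)}

{(k, 26), (k, 33), (n, 26), (n, 33), (r, 26), (r, 33), (u, 26), (u, 33)}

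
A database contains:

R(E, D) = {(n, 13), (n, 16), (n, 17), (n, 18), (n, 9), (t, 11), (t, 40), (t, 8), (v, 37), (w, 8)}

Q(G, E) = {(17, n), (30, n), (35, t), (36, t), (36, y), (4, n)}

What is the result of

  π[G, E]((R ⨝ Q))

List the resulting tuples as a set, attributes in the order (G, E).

{(17, n), (30, n), (35, t), (36, t), (4, n)}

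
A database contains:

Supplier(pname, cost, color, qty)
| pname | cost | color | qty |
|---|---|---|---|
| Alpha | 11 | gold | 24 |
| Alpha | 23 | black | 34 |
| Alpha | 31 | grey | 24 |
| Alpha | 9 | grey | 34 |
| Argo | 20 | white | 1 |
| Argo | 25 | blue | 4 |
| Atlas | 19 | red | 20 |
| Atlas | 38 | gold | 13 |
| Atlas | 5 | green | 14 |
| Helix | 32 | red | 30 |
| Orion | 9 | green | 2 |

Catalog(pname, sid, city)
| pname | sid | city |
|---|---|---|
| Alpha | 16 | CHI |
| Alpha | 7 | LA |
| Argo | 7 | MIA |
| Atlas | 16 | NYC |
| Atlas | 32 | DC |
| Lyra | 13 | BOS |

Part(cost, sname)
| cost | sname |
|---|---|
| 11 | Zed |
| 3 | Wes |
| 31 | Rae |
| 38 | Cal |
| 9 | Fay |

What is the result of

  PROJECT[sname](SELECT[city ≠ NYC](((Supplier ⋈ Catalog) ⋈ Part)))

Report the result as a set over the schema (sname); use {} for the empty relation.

{Cal, Fay, Rae, Zed}

Natural join on pname: {(Alpha, 11, gold, 24, 16, CHI), (Alpha, 11, gold, 24, 7, LA), (Alpha, 23, black, 34, 16, CHI), (Alpha, 23, black, 34, 7, LA), (Alpha, 31, grey, 24, 16, CHI), (Alpha, 31, grey, 24, 7, LA), (Alpha, 9, grey, 34, 16, CHI), (Alpha, 9, grey, 34, 7, LA), (Argo, 20, white, 1, 7, MIA), (Argo, 25, blue, 4, 7, MIA), (Atlas, 19, red, 20, 16, NYC), (Atlas, 19, red, 20, 32, DC), (Atlas, 38, gold, 13, 16, NYC), (Atlas, 38, gold, 13, 32, DC), (Atlas, 5, green, 14, 16, NYC), (Atlas, 5, green, 14, 32, DC)}
Natural join on cost: {(Alpha, 11, gold, 24, 16, CHI, Zed), (Alpha, 11, gold, 24, 7, LA, Zed), (Alpha, 31, grey, 24, 16, CHI, Rae), (Alpha, 31, grey, 24, 7, LA, Rae), (Alpha, 9, grey, 34, 16, CHI, Fay), (Alpha, 9, grey, 34, 7, LA, Fay), (Atlas, 38, gold, 13, 16, NYC, Cal), (Atlas, 38, gold, 13, 32, DC, Cal)}
Filtering on city ≠ NYC leaves {(Alpha, 11, gold, 24, 16, CHI, Zed), (Alpha, 11, gold, 24, 7, LA, Zed), (Alpha, 31, grey, 24, 16, CHI, Rae), (Alpha, 31, grey, 24, 7, LA, Rae), (Alpha, 9, grey, 34, 16, CHI, Fay), (Alpha, 9, grey, 34, 7, LA, Fay), (Atlas, 38, gold, 13, 32, DC, Cal)}.
Projecting to sname (3 duplicate(s) eliminated): {Cal, Fay, Rae, Zed}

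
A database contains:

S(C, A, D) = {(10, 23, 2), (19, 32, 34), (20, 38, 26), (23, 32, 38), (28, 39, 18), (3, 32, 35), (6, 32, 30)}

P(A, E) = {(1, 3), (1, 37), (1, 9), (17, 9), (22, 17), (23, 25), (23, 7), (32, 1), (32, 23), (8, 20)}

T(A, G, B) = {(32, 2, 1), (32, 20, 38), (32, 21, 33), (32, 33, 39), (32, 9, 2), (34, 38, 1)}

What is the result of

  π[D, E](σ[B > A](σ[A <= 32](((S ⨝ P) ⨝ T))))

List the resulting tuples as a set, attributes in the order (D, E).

S ⋈ P (natural join on A): {(10, 23, 2, 25), (10, 23, 2, 7), (19, 32, 34, 1), (19, 32, 34, 23), (23, 32, 38, 1), (23, 32, 38, 23), (3, 32, 35, 1), (3, 32, 35, 23), (6, 32, 30, 1), (6, 32, 30, 23)}
(S ⨝ P) ⋈ T (natural join on A): {(19, 32, 34, 1, 2, 1), (19, 32, 34, 1, 20, 38), (19, 32, 34, 1, 21, 33), (19, 32, 34, 1, 33, 39), (19, 32, 34, 1, 9, 2), (19, 32, 34, 23, 2, 1), (19, 32, 34, 23, 20, 38), (19, 32, 34, 23, 21, 33), (19, 32, 34, 23, 33, 39), (19, 32, 34, 23, 9, 2), (23, 32, 38, 1, 2, 1), (23, 32, 38, 1, 20, 38), (23, 32, 38, 1, 21, 33), (23, 32, 38, 1, 33, 39), (23, 32, 38, 1, 9, 2), (23, 32, 38, 23, 2, 1), (23, 32, 38, 23, 20, 38), (23, 32, 38, 23, 21, 33), (23, 32, 38, 23, 33, 39), (23, 32, 38, 23, 9, 2), (3, 32, 35, 1, 2, 1), (3, 32, 35, 1, 20, 38), (3, 32, 35, 1, 21, 33), (3, 32, 35, 1, 33, 39), (3, 32, 35, 1, 9, 2), (3, 32, 35, 23, 2, 1), (3, 32, 35, 23, 20, 38), (3, 32, 35, 23, 21, 33), (3, 32, 35, 23, 33, 39), (3, 32, 35, 23, 9, 2), (6, 32, 30, 1, 2, 1), (6, 32, 30, 1, 20, 38), (6, 32, 30, 1, 21, 33), (6, 32, 30, 1, 33, 39), (6, 32, 30, 1, 9, 2), (6, 32, 30, 23, 2, 1), (6, 32, 30, 23, 20, 38), (6, 32, 30, 23, 21, 33), (6, 32, 30, 23, 33, 39), (6, 32, 30, 23, 9, 2)}
Apply σ_{A <= 32}; surviving tuples: {(19, 32, 34, 1, 2, 1), (19, 32, 34, 1, 20, 38), (19, 32, 34, 1, 21, 33), (19, 32, 34, 1, 33, 39), (19, 32, 34, 1, 9, 2), (19, 32, 34, 23, 2, 1), (19, 32, 34, 23, 20, 38), (19, 32, 34, 23, 21, 33), (19, 32, 34, 23, 33, 39), (19, 32, 34, 23, 9, 2), (23, 32, 38, 1, 2, 1), (23, 32, 38, 1, 20, 38), (23, 32, 38, 1, 21, 33), (23, 32, 38, 1, 33, 39), (23, 32, 38, 1, 9, 2), (23, 32, 38, 23, 2, 1), (23, 32, 38, 23, 20, 38), (23, 32, 38, 23, 21, 33), (23, 32, 38, 23, 33, 39), (23, 32, 38, 23, 9, 2), (3, 32, 35, 1, 2, 1), (3, 32, 35, 1, 20, 38), (3, 32, 35, 1, 21, 33), (3, 32, 35, 1, 33, 39), (3, 32, 35, 1, 9, 2), (3, 32, 35, 23, 2, 1), (3, 32, 35, 23, 20, 38), (3, 32, 35, 23, 21, 33), (3, 32, 35, 23, 33, 39), (3, 32, 35, 23, 9, 2), (6, 32, 30, 1, 2, 1), (6, 32, 30, 1, 20, 38), (6, 32, 30, 1, 21, 33), (6, 32, 30, 1, 33, 39), (6, 32, 30, 1, 9, 2), (6, 32, 30, 23, 2, 1), (6, 32, 30, 23, 20, 38), (6, 32, 30, 23, 21, 33), (6, 32, 30, 23, 33, 39), (6, 32, 30, 23, 9, 2)}
Apply σ_{B > A}; surviving tuples: {(19, 32, 34, 1, 20, 38), (19, 32, 34, 1, 21, 33), (19, 32, 34, 1, 33, 39), (19, 32, 34, 23, 20, 38), (19, 32, 34, 23, 21, 33), (19, 32, 34, 23, 33, 39), (23, 32, 38, 1, 20, 38), (23, 32, 38, 1, 21, 33), (23, 32, 38, 1, 33, 39), (23, 32, 38, 23, 20, 38), (23, 32, 38, 23, 21, 33), (23, 32, 38, 23, 33, 39), (3, 32, 35, 1, 20, 38), (3, 32, 35, 1, 21, 33), (3, 32, 35, 1, 33, 39), (3, 32, 35, 23, 20, 38), (3, 32, 35, 23, 21, 33), (3, 32, 35, 23, 33, 39), (6, 32, 30, 1, 20, 38), (6, 32, 30, 1, 21, 33), (6, 32, 30, 1, 33, 39), (6, 32, 30, 23, 20, 38), (6, 32, 30, 23, 21, 33), (6, 32, 30, 23, 33, 39)}
Projecting to D, E (16 duplicate(s) eliminated): {(30, 1), (30, 23), (34, 1), (34, 23), (35, 1), (35, 23), (38, 1), (38, 23)}

{(30, 1), (30, 23), (34, 1), (34, 23), (35, 1), (35, 23), (38, 1), (38, 23)}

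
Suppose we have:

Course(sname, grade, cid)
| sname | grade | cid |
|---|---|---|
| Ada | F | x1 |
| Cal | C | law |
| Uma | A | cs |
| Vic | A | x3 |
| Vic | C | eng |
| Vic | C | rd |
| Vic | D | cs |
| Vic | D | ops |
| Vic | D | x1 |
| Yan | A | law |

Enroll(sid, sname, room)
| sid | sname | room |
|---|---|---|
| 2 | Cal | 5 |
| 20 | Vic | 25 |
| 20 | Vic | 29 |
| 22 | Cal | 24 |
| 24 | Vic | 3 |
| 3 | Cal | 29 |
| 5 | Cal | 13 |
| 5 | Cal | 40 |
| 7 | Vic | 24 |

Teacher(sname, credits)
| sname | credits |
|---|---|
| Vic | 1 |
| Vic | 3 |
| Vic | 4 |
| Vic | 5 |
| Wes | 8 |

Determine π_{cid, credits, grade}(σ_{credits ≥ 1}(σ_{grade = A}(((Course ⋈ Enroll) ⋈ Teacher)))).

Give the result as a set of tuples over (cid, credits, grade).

{(x3, 1, A), (x3, 3, A), (x3, 4, A), (x3, 5, A)}

Course ⋈ Enroll (natural join on sname): {(Cal, C, law, 2, 5), (Cal, C, law, 22, 24), (Cal, C, law, 3, 29), (Cal, C, law, 5, 13), (Cal, C, law, 5, 40), (Vic, A, x3, 20, 25), (Vic, A, x3, 20, 29), (Vic, A, x3, 24, 3), (Vic, A, x3, 7, 24), (Vic, C, eng, 20, 25), (Vic, C, eng, 20, 29), (Vic, C, eng, 24, 3), (Vic, C, eng, 7, 24), (Vic, C, rd, 20, 25), (Vic, C, rd, 20, 29), (Vic, C, rd, 24, 3), (Vic, C, rd, 7, 24), (Vic, D, cs, 20, 25), (Vic, D, cs, 20, 29), (Vic, D, cs, 24, 3), (Vic, D, cs, 7, 24), (Vic, D, ops, 20, 25), (Vic, D, ops, 20, 29), (Vic, D, ops, 24, 3), (Vic, D, ops, 7, 24), (Vic, D, x1, 20, 25), (Vic, D, x1, 20, 29), (Vic, D, x1, 24, 3), (Vic, D, x1, 7, 24)}
(Course ⋈ Enroll) ⋈ Teacher (natural join on sname): {(Vic, A, x3, 20, 25, 1), (Vic, A, x3, 20, 25, 3), (Vic, A, x3, 20, 25, 4), (Vic, A, x3, 20, 25, 5), (Vic, A, x3, 20, 29, 1), (Vic, A, x3, 20, 29, 3), (Vic, A, x3, 20, 29, 4), (Vic, A, x3, 20, 29, 5), (Vic, A, x3, 24, 3, 1), (Vic, A, x3, 24, 3, 3), (Vic, A, x3, 24, 3, 4), (Vic, A, x3, 24, 3, 5), (Vic, A, x3, 7, 24, 1), (Vic, A, x3, 7, 24, 3), (Vic, A, x3, 7, 24, 4), (Vic, A, x3, 7, 24, 5), (Vic, C, eng, 20, 25, 1), (Vic, C, eng, 20, 25, 3), (Vic, C, eng, 20, 25, 4), (Vic, C, eng, 20, 25, 5), (Vic, C, eng, 20, 29, 1), (Vic, C, eng, 20, 29, 3), (Vic, C, eng, 20, 29, 4), (Vic, C, eng, 20, 29, 5), (Vic, C, eng, 24, 3, 1), (Vic, C, eng, 24, 3, 3), (Vic, C, eng, 24, 3, 4), (Vic, C, eng, 24, 3, 5), (Vic, C, eng, 7, 24, 1), (Vic, C, eng, 7, 24, 3), (Vic, C, eng, 7, 24, 4), (Vic, C, eng, 7, 24, 5), (Vic, C, rd, 20, 25, 1), (Vic, C, rd, 20, 25, 3), (Vic, C, rd, 20, 25, 4), (Vic, C, rd, 20, 25, 5), (Vic, C, rd, 20, 29, 1), (Vic, C, rd, 20, 29, 3), (Vic, C, rd, 20, 29, 4), (Vic, C, rd, 20, 29, 5), (Vic, C, rd, 24, 3, 1), (Vic, C, rd, 24, 3, 3), (Vic, C, rd, 24, 3, 4), (Vic, C, rd, 24, 3, 5), (Vic, C, rd, 7, 24, 1), (Vic, C, rd, 7, 24, 3), (Vic, C, rd, 7, 24, 4), (Vic, C, rd, 7, 24, 5), (Vic, D, cs, 20, 25, 1), (Vic, D, cs, 20, 25, 3), (Vic, D, cs, 20, 25, 4), (Vic, D, cs, 20, 25, 5), (Vic, D, cs, 20, 29, 1), (Vic, D, cs, 20, 29, 3), (Vic, D, cs, 20, 29, 4), (Vic, D, cs, 20, 29, 5), (Vic, D, cs, 24, 3, 1), (Vic, D, cs, 24, 3, 3), (Vic, D, cs, 24, 3, 4), (Vic, D, cs, 24, 3, 5), (Vic, D, cs, 7, 24, 1), (Vic, D, cs, 7, 24, 3), (Vic, D, cs, 7, 24, 4), (Vic, D, cs, 7, 24, 5), (Vic, D, ops, 20, 25, 1), (Vic, D, ops, 20, 25, 3), (Vic, D, ops, 20, 25, 4), (Vic, D, ops, 20, 25, 5), (Vic, D, ops, 20, 29, 1), (Vic, D, ops, 20, 29, 3), (Vic, D, ops, 20, 29, 4), (Vic, D, ops, 20, 29, 5), (Vic, D, ops, 24, 3, 1), (Vic, D, ops, 24, 3, 3), (Vic, D, ops, 24, 3, 4), (Vic, D, ops, 24, 3, 5), (Vic, D, ops, 7, 24, 1), (Vic, D, ops, 7, 24, 3), (Vic, D, ops, 7, 24, 4), (Vic, D, ops, 7, 24, 5), (Vic, D, x1, 20, 25, 1), (Vic, D, x1, 20, 25, 3), (Vic, D, x1, 20, 25, 4), (Vic, D, x1, 20, 25, 5), (Vic, D, x1, 20, 29, 1), (Vic, D, x1, 20, 29, 3), (Vic, D, x1, 20, 29, 4), (Vic, D, x1, 20, 29, 5), (Vic, D, x1, 24, 3, 1), (Vic, D, x1, 24, 3, 3), (Vic, D, x1, 24, 3, 4), (Vic, D, x1, 24, 3, 5), (Vic, D, x1, 7, 24, 1), (Vic, D, x1, 7, 24, 3), (Vic, D, x1, 7, 24, 4), (Vic, D, x1, 7, 24, 5)}
Apply σ_{grade = A}; surviving tuples: {(Vic, A, x3, 20, 25, 1), (Vic, A, x3, 20, 25, 3), (Vic, A, x3, 20, 25, 4), (Vic, A, x3, 20, 25, 5), (Vic, A, x3, 20, 29, 1), (Vic, A, x3, 20, 29, 3), (Vic, A, x3, 20, 29, 4), (Vic, A, x3, 20, 29, 5), (Vic, A, x3, 24, 3, 1), (Vic, A, x3, 24, 3, 3), (Vic, A, x3, 24, 3, 4), (Vic, A, x3, 24, 3, 5), (Vic, A, x3, 7, 24, 1), (Vic, A, x3, 7, 24, 3), (Vic, A, x3, 7, 24, 4), (Vic, A, x3, 7, 24, 5)}
Apply σ_{credits ≥ 1}; surviving tuples: {(Vic, A, x3, 20, 25, 1), (Vic, A, x3, 20, 25, 3), (Vic, A, x3, 20, 25, 4), (Vic, A, x3, 20, 25, 5), (Vic, A, x3, 20, 29, 1), (Vic, A, x3, 20, 29, 3), (Vic, A, x3, 20, 29, 4), (Vic, A, x3, 20, 29, 5), (Vic, A, x3, 24, 3, 1), (Vic, A, x3, 24, 3, 3), (Vic, A, x3, 24, 3, 4), (Vic, A, x3, 24, 3, 5), (Vic, A, x3, 7, 24, 1), (Vic, A, x3, 7, 24, 3), (Vic, A, x3, 7, 24, 4), (Vic, A, x3, 7, 24, 5)}
Projecting to cid, credits, grade (12 duplicate(s) eliminated): {(x3, 1, A), (x3, 3, A), (x3, 4, A), (x3, 5, A)}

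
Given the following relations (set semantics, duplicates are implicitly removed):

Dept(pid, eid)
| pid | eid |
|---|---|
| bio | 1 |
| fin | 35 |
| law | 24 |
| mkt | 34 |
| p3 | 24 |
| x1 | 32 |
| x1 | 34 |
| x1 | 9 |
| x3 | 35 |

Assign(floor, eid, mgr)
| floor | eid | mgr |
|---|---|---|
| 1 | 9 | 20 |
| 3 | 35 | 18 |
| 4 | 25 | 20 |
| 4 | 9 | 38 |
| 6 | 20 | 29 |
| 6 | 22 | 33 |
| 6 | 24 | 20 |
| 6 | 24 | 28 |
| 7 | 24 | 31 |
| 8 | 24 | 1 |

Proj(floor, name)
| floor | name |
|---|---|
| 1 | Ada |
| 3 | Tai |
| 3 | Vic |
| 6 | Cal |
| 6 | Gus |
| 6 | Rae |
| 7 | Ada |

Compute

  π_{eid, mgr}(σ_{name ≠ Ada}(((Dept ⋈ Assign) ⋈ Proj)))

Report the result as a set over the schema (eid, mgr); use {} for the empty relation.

Joining Dept and Assign on eid yields {(fin, 35, 3, 18), (law, 24, 6, 20), (law, 24, 6, 28), (law, 24, 7, 31), (law, 24, 8, 1), (p3, 24, 6, 20), (p3, 24, 6, 28), (p3, 24, 7, 31), (p3, 24, 8, 1), (x1, 9, 1, 20), (x1, 9, 4, 38), (x3, 35, 3, 18)}.
Joining (Dept ⋈ Assign) and Proj on floor yields {(fin, 35, 3, 18, Tai), (fin, 35, 3, 18, Vic), (law, 24, 6, 20, Cal), (law, 24, 6, 20, Gus), (law, 24, 6, 20, Rae), (law, 24, 6, 28, Cal), (law, 24, 6, 28, Gus), (law, 24, 6, 28, Rae), (law, 24, 7, 31, Ada), (p3, 24, 6, 20, Cal), (p3, 24, 6, 20, Gus), (p3, 24, 6, 20, Rae), (p3, 24, 6, 28, Cal), (p3, 24, 6, 28, Gus), (p3, 24, 6, 28, Rae), (p3, 24, 7, 31, Ada), (x1, 9, 1, 20, Ada), (x3, 35, 3, 18, Tai), (x3, 35, 3, 18, Vic)}.
Apply σ_{name ≠ Ada}; surviving tuples: {(fin, 35, 3, 18, Tai), (fin, 35, 3, 18, Vic), (law, 24, 6, 20, Cal), (law, 24, 6, 20, Gus), (law, 24, 6, 20, Rae), (law, 24, 6, 28, Cal), (law, 24, 6, 28, Gus), (law, 24, 6, 28, Rae), (p3, 24, 6, 20, Cal), (p3, 24, 6, 20, Gus), (p3, 24, 6, 20, Rae), (p3, 24, 6, 28, Cal), (p3, 24, 6, 28, Gus), (p3, 24, 6, 28, Rae), (x3, 35, 3, 18, Tai), (x3, 35, 3, 18, Vic)}
π_{eid, mgr} gives {(24, 20), (24, 28), (35, 18)} (13 duplicate(s) eliminated).

{(24, 20), (24, 28), (35, 18)}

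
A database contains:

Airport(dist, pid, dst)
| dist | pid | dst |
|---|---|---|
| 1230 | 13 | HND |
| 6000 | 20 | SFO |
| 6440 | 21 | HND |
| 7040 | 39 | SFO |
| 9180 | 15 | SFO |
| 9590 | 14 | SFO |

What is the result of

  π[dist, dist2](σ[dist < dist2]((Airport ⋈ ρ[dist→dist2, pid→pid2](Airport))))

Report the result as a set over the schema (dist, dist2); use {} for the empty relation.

{(1230, 6440), (6000, 7040), (6000, 9180), (6000, 9590), (7040, 9180), (7040, 9590), (9180, 9590)}

ρ[dist→dist2, pid→pid2]: schema becomes (dist2, pid2, dst); tuples unchanged.
Natural join on dst: {(1230, 13, HND, 1230, 13), (1230, 13, HND, 6440, 21), (6000, 20, SFO, 6000, 20), (6000, 20, SFO, 7040, 39), (6000, 20, SFO, 9180, 15), (6000, 20, SFO, 9590, 14), (6440, 21, HND, 1230, 13), (6440, 21, HND, 6440, 21), (7040, 39, SFO, 6000, 20), (7040, 39, SFO, 7040, 39), (7040, 39, SFO, 9180, 15), (7040, 39, SFO, 9590, 14), (9180, 15, SFO, 6000, 20), (9180, 15, SFO, 7040, 39), (9180, 15, SFO, 9180, 15), (9180, 15, SFO, 9590, 14), (9590, 14, SFO, 6000, 20), (9590, 14, SFO, 7040, 39), (9590, 14, SFO, 9180, 15), (9590, 14, SFO, 9590, 14)}
Apply σ_{dist < dist2}; surviving tuples: {(1230, 13, HND, 6440, 21), (6000, 20, SFO, 7040, 39), (6000, 20, SFO, 9180, 15), (6000, 20, SFO, 9590, 14), (7040, 39, SFO, 9180, 15), (7040, 39, SFO, 9590, 14), (9180, 15, SFO, 9590, 14)}
Keep only column(s) dist, dist2: {(1230, 6440), (6000, 7040), (6000, 9180), (6000, 9590), (7040, 9180), (7040, 9590), (9180, 9590)}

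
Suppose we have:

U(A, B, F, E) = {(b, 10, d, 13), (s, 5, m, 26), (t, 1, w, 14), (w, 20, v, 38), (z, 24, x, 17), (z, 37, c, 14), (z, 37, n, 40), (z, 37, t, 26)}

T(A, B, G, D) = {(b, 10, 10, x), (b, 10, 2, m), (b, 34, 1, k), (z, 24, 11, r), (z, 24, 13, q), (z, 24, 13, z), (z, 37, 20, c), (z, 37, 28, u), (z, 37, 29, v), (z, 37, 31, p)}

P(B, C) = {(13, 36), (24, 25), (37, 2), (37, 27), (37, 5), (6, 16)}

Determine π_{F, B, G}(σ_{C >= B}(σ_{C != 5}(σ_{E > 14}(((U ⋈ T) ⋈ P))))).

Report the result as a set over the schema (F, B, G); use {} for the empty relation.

Natural join on A, B: {(b, 10, d, 13, 10, x), (b, 10, d, 13, 2, m), (z, 24, x, 17, 11, r), (z, 24, x, 17, 13, q), (z, 24, x, 17, 13, z), (z, 37, c, 14, 20, c), (z, 37, c, 14, 28, u), (z, 37, c, 14, 29, v), (z, 37, c, 14, 31, p), (z, 37, n, 40, 20, c), (z, 37, n, 40, 28, u), (z, 37, n, 40, 29, v), (z, 37, n, 40, 31, p), (z, 37, t, 26, 20, c), (z, 37, t, 26, 28, u), (z, 37, t, 26, 29, v), (z, 37, t, 26, 31, p)}
Natural join on B: {(z, 24, x, 17, 11, r, 25), (z, 24, x, 17, 13, q, 25), (z, 24, x, 17, 13, z, 25), (z, 37, c, 14, 20, c, 2), (z, 37, c, 14, 20, c, 27), (z, 37, c, 14, 20, c, 5), (z, 37, c, 14, 28, u, 2), (z, 37, c, 14, 28, u, 27), (z, 37, c, 14, 28, u, 5), (z, 37, c, 14, 29, v, 2), (z, 37, c, 14, 29, v, 27), (z, 37, c, 14, 29, v, 5), (z, 37, c, 14, 31, p, 2), (z, 37, c, 14, 31, p, 27), (z, 37, c, 14, 31, p, 5), (z, 37, n, 40, 20, c, 2), (z, 37, n, 40, 20, c, 27), (z, 37, n, 40, 20, c, 5), (z, 37, n, 40, 28, u, 2), (z, 37, n, 40, 28, u, 27), (z, 37, n, 40, 28, u, 5), (z, 37, n, 40, 29, v, 2), (z, 37, n, 40, 29, v, 27), (z, 37, n, 40, 29, v, 5), (z, 37, n, 40, 31, p, 2), (z, 37, n, 40, 31, p, 27), (z, 37, n, 40, 31, p, 5), (z, 37, t, 26, 20, c, 2), (z, 37, t, 26, 20, c, 27), (z, 37, t, 26, 20, c, 5), (z, 37, t, 26, 28, u, 2), (z, 37, t, 26, 28, u, 27), (z, 37, t, 26, 28, u, 5), (z, 37, t, 26, 29, v, 2), (z, 37, t, 26, 29, v, 27), (z, 37, t, 26, 29, v, 5), (z, 37, t, 26, 31, p, 2), (z, 37, t, 26, 31, p, 27), (z, 37, t, 26, 31, p, 5)}
σ[E > 14]: keep tuples satisfying E > 14 → {(z, 24, x, 17, 11, r, 25), (z, 24, x, 17, 13, q, 25), (z, 24, x, 17, 13, z, 25), (z, 37, n, 40, 20, c, 2), (z, 37, n, 40, 20, c, 27), (z, 37, n, 40, 20, c, 5), (z, 37, n, 40, 28, u, 2), (z, 37, n, 40, 28, u, 27), (z, 37, n, 40, 28, u, 5), (z, 37, n, 40, 29, v, 2), (z, 37, n, 40, 29, v, 27), (z, 37, n, 40, 29, v, 5), (z, 37, n, 40, 31, p, 2), (z, 37, n, 40, 31, p, 27), (z, 37, n, 40, 31, p, 5), (z, 37, t, 26, 20, c, 2), (z, 37, t, 26, 20, c, 27), (z, 37, t, 26, 20, c, 5), (z, 37, t, 26, 28, u, 2), (z, 37, t, 26, 28, u, 27), (z, 37, t, 26, 28, u, 5), (z, 37, t, 26, 29, v, 2), (z, 37, t, 26, 29, v, 27), (z, 37, t, 26, 29, v, 5), (z, 37, t, 26, 31, p, 2), (z, 37, t, 26, 31, p, 27), (z, 37, t, 26, 31, p, 5)}
σ[C != 5]: keep tuples satisfying C != 5 → {(z, 24, x, 17, 11, r, 25), (z, 24, x, 17, 13, q, 25), (z, 24, x, 17, 13, z, 25), (z, 37, n, 40, 20, c, 2), (z, 37, n, 40, 20, c, 27), (z, 37, n, 40, 28, u, 2), (z, 37, n, 40, 28, u, 27), (z, 37, n, 40, 29, v, 2), (z, 37, n, 40, 29, v, 27), (z, 37, n, 40, 31, p, 2), (z, 37, n, 40, 31, p, 27), (z, 37, t, 26, 20, c, 2), (z, 37, t, 26, 20, c, 27), (z, 37, t, 26, 28, u, 2), (z, 37, t, 26, 28, u, 27), (z, 37, t, 26, 29, v, 2), (z, 37, t, 26, 29, v, 27), (z, 37, t, 26, 31, p, 2), (z, 37, t, 26, 31, p, 27)}
σ[C >= B]: keep tuples satisfying C >= B → {(z, 24, x, 17, 11, r, 25), (z, 24, x, 17, 13, q, 25), (z, 24, x, 17, 13, z, 25)}
Projecting to F, B, G (1 duplicate(s) eliminated): {(x, 24, 11), (x, 24, 13)}

{(x, 24, 11), (x, 24, 13)}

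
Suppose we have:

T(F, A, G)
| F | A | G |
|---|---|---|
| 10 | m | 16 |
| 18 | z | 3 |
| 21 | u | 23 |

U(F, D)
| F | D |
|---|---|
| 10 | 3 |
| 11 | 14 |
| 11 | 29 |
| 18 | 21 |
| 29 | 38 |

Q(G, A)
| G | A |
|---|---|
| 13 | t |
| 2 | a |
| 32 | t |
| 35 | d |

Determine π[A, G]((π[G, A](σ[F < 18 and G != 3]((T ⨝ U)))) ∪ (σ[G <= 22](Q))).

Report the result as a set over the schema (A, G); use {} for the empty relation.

{(a, 2), (m, 16), (t, 13)}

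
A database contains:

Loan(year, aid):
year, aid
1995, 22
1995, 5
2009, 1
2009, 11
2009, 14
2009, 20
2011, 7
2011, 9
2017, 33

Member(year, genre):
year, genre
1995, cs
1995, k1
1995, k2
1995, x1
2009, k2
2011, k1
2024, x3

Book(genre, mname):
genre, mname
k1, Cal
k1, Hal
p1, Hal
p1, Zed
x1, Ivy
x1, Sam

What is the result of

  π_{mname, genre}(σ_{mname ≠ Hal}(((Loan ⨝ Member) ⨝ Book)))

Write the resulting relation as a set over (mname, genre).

{(Cal, k1), (Ivy, x1), (Sam, x1)}

Loan ⋈ Member (natural join on year): {(1995, 22, cs), (1995, 22, k1), (1995, 22, k2), (1995, 22, x1), (1995, 5, cs), (1995, 5, k1), (1995, 5, k2), (1995, 5, x1), (2009, 1, k2), (2009, 11, k2), (2009, 14, k2), (2009, 20, k2), (2011, 7, k1), (2011, 9, k1)}
(Loan ⨝ Member) ⋈ Book (natural join on genre): {(1995, 22, k1, Cal), (1995, 22, k1, Hal), (1995, 22, x1, Ivy), (1995, 22, x1, Sam), (1995, 5, k1, Cal), (1995, 5, k1, Hal), (1995, 5, x1, Ivy), (1995, 5, x1, Sam), (2011, 7, k1, Cal), (2011, 7, k1, Hal), (2011, 9, k1, Cal), (2011, 9, k1, Hal)}
Apply σ_{mname ≠ Hal}; surviving tuples: {(1995, 22, k1, Cal), (1995, 22, x1, Ivy), (1995, 22, x1, Sam), (1995, 5, k1, Cal), (1995, 5, x1, Ivy), (1995, 5, x1, Sam), (2011, 7, k1, Cal), (2011, 9, k1, Cal)}
Projecting to mname, genre (5 duplicate(s) eliminated): {(Cal, k1), (Ivy, x1), (Sam, x1)}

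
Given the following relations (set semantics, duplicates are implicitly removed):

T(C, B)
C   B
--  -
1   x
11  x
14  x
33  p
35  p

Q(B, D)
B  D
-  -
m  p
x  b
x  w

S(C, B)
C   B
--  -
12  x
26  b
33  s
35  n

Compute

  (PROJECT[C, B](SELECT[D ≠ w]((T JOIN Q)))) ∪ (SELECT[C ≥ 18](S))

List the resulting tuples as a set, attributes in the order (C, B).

Joining T and Q on B yields {(1, x, b), (1, x, w), (11, x, b), (11, x, w), (14, x, b), (14, x, w)}.
Filtering on D ≠ w leaves {(1, x, b), (11, x, b), (14, x, b)}.
Projecting to C, B: {(1, x), (11, x), (14, x)}
Filtering on C ≥ 18 leaves {(26, b), (33, s), (35, n)}.
Set union of the two operands is {(1, x), (11, x), (14, x), (26, b), (33, s), (35, n)}.

{(1, x), (11, x), (14, x), (26, b), (33, s), (35, n)}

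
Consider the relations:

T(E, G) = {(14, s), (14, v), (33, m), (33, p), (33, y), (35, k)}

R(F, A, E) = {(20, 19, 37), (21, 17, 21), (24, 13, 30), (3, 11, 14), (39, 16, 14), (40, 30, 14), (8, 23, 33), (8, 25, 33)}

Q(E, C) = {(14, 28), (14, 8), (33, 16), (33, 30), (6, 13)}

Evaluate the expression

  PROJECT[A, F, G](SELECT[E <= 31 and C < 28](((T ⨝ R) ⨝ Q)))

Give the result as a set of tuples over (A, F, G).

Joining T and R on E yields {(14, s, 3, 11), (14, s, 39, 16), (14, s, 40, 30), (14, v, 3, 11), (14, v, 39, 16), (14, v, 40, 30), (33, m, 8, 23), (33, m, 8, 25), (33, p, 8, 23), (33, p, 8, 25), (33, y, 8, 23), (33, y, 8, 25)}.
Joining (T ⨝ R) and Q on E yields {(14, s, 3, 11, 28), (14, s, 3, 11, 8), (14, s, 39, 16, 28), (14, s, 39, 16, 8), (14, s, 40, 30, 28), (14, s, 40, 30, 8), (14, v, 3, 11, 28), (14, v, 3, 11, 8), (14, v, 39, 16, 28), (14, v, 39, 16, 8), (14, v, 40, 30, 28), (14, v, 40, 30, 8), (33, m, 8, 23, 16), (33, m, 8, 23, 30), (33, m, 8, 25, 16), (33, m, 8, 25, 30), (33, p, 8, 23, 16), (33, p, 8, 23, 30), (33, p, 8, 25, 16), (33, p, 8, 25, 30), (33, y, 8, 23, 16), (33, y, 8, 23, 30), (33, y, 8, 25, 16), (33, y, 8, 25, 30)}.
Selection E <= 31 and C < 28: {(14, s, 3, 11, 8), (14, s, 39, 16, 8), (14, s, 40, 30, 8), (14, v, 3, 11, 8), (14, v, 39, 16, 8), (14, v, 40, 30, 8)}
Projecting to A, F, G: {(11, 3, s), (11, 3, v), (16, 39, s), (16, 39, v), (30, 40, s), (30, 40, v)}

{(11, 3, s), (11, 3, v), (16, 39, s), (16, 39, v), (30, 40, s), (30, 40, v)}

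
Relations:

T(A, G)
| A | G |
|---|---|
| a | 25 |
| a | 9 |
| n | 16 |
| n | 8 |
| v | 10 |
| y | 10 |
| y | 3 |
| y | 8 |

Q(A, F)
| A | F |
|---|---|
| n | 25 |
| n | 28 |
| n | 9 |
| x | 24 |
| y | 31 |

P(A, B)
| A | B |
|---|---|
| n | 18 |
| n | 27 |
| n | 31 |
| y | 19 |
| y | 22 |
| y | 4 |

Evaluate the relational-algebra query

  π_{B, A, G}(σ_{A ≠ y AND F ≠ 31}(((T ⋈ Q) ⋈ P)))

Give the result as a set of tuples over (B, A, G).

{(18, n, 16), (18, n, 8), (27, n, 16), (27, n, 8), (31, n, 16), (31, n, 8)}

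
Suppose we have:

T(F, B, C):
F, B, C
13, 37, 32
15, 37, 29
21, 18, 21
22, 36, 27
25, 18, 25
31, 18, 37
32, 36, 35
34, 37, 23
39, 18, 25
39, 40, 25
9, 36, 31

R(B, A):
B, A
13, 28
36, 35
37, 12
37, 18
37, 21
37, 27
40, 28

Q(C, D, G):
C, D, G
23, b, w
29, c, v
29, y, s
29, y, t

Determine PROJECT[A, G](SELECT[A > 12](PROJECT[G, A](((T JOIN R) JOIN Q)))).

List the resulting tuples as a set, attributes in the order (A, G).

T ⋈ R (natural join on B): {(13, 37, 32, 12), (13, 37, 32, 18), (13, 37, 32, 21), (13, 37, 32, 27), (15, 37, 29, 12), (15, 37, 29, 18), (15, 37, 29, 21), (15, 37, 29, 27), (22, 36, 27, 35), (32, 36, 35, 35), (34, 37, 23, 12), (34, 37, 23, 18), (34, 37, 23, 21), (34, 37, 23, 27), (39, 40, 25, 28), (9, 36, 31, 35)}
(T JOIN R) ⋈ Q (natural join on C): {(15, 37, 29, 12, c, v), (15, 37, 29, 12, y, s), (15, 37, 29, 12, y, t), (15, 37, 29, 18, c, v), (15, 37, 29, 18, y, s), (15, 37, 29, 18, y, t), (15, 37, 29, 21, c, v), (15, 37, 29, 21, y, s), (15, 37, 29, 21, y, t), (15, 37, 29, 27, c, v), (15, 37, 29, 27, y, s), (15, 37, 29, 27, y, t), (34, 37, 23, 12, b, w), (34, 37, 23, 18, b, w), (34, 37, 23, 21, b, w), (34, 37, 23, 27, b, w)}
Keep only column(s) G, A: {(s, 12), (s, 18), (s, 21), (s, 27), (t, 12), (t, 18), (t, 21), (t, 27), (v, 12), (v, 18), (v, 21), (v, 27), (w, 12), (w, 18), (w, 21), (w, 27)}
Selection A > 12: {(s, 18), (s, 21), (s, 27), (t, 18), (t, 21), (t, 27), (v, 18), (v, 21), (v, 27), (w, 18), (w, 21), (w, 27)}
Keep only column(s) A, G: {(18, s), (18, t), (18, v), (18, w), (21, s), (21, t), (21, v), (21, w), (27, s), (27, t), (27, v), (27, w)}

{(18, s), (18, t), (18, v), (18, w), (21, s), (21, t), (21, v), (21, w), (27, s), (27, t), (27, v), (27, w)}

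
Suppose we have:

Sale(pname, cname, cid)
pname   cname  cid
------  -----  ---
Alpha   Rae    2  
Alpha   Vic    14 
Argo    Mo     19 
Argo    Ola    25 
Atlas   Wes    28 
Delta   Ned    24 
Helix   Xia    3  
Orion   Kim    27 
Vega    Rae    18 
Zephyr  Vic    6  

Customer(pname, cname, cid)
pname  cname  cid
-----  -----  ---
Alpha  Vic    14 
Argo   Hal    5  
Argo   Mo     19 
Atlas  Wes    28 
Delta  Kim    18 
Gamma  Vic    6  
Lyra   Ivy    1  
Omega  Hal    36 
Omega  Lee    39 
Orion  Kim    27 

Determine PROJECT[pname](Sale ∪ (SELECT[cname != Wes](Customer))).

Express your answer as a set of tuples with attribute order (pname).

Filtering on cname != Wes leaves {(Alpha, Vic, 14), (Argo, Hal, 5), (Argo, Mo, 19), (Delta, Kim, 18), (Gamma, Vic, 6), (Lyra, Ivy, 1), (Omega, Hal, 36), (Omega, Lee, 39), (Orion, Kim, 27)}.
Taking the union: {(Alpha, Rae, 2), (Alpha, Vic, 14), (Argo, Hal, 5), (Argo, Mo, 19), (Argo, Ola, 25), (Atlas, Wes, 28), (Delta, Kim, 18), (Delta, Ned, 24), (Gamma, Vic, 6), (Helix, Xia, 3), (Lyra, Ivy, 1), (Omega, Hal, 36), (Omega, Lee, 39), (Orion, Kim, 27), (Vega, Rae, 18), (Zephyr, Vic, 6)}
Projecting to pname (5 duplicate(s) eliminated): {Alpha, Argo, Atlas, Delta, Gamma, Helix, Lyra, Omega, Orion, Vega, Zephyr}

{Alpha, Argo, Atlas, Delta, Gamma, Helix, Lyra, Omega, Orion, Vega, Zephyr}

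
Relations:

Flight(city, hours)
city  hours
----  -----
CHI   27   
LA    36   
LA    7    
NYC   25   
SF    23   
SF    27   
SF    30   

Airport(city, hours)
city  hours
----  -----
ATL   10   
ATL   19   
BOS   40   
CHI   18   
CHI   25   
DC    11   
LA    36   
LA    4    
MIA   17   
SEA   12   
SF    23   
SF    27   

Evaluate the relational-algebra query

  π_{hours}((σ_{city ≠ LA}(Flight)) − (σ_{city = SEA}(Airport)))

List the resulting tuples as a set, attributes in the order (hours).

Apply σ_{city ≠ LA}; surviving tuples: {(CHI, 27), (NYC, 25), (SF, 23), (SF, 27), (SF, 30)}
Apply σ_{city = SEA}; surviving tuples: {(SEA, 12)}
Taking the difference: {(CHI, 27), (NYC, 25), (SF, 23), (SF, 27), (SF, 30)}
Projecting to hours (1 duplicate(s) eliminated): {23, 25, 27, 30}

{23, 25, 27, 30}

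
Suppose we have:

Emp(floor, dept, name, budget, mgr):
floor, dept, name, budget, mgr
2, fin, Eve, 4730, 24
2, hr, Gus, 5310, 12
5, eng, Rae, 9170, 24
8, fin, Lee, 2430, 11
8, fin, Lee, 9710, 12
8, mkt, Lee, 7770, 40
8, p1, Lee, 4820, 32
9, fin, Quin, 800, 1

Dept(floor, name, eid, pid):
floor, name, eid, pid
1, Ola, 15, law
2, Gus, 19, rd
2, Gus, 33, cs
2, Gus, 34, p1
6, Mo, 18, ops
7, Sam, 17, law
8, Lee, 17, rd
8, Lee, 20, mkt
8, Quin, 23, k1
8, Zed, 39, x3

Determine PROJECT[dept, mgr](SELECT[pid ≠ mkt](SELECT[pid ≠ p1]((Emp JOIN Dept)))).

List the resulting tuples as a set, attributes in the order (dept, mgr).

{(fin, 11), (fin, 12), (hr, 12), (mkt, 40), (p1, 32)}

Emp ⋈ Dept (natural join on floor, name): {(2, hr, Gus, 5310, 12, 19, rd), (2, hr, Gus, 5310, 12, 33, cs), (2, hr, Gus, 5310, 12, 34, p1), (8, fin, Lee, 2430, 11, 17, rd), (8, fin, Lee, 2430, 11, 20, mkt), (8, fin, Lee, 9710, 12, 17, rd), (8, fin, Lee, 9710, 12, 20, mkt), (8, mkt, Lee, 7770, 40, 17, rd), (8, mkt, Lee, 7770, 40, 20, mkt), (8, p1, Lee, 4820, 32, 17, rd), (8, p1, Lee, 4820, 32, 20, mkt)}
Apply σ_{pid ≠ p1}; surviving tuples: {(2, hr, Gus, 5310, 12, 19, rd), (2, hr, Gus, 5310, 12, 33, cs), (8, fin, Lee, 2430, 11, 17, rd), (8, fin, Lee, 2430, 11, 20, mkt), (8, fin, Lee, 9710, 12, 17, rd), (8, fin, Lee, 9710, 12, 20, mkt), (8, mkt, Lee, 7770, 40, 17, rd), (8, mkt, Lee, 7770, 40, 20, mkt), (8, p1, Lee, 4820, 32, 17, rd), (8, p1, Lee, 4820, 32, 20, mkt)}
Apply σ_{pid ≠ mkt}; surviving tuples: {(2, hr, Gus, 5310, 12, 19, rd), (2, hr, Gus, 5310, 12, 33, cs), (8, fin, Lee, 2430, 11, 17, rd), (8, fin, Lee, 9710, 12, 17, rd), (8, mkt, Lee, 7770, 40, 17, rd), (8, p1, Lee, 4820, 32, 17, rd)}
π_{dept, mgr} gives {(fin, 11), (fin, 12), (hr, 12), (mkt, 40), (p1, 32)} (1 duplicate(s) eliminated).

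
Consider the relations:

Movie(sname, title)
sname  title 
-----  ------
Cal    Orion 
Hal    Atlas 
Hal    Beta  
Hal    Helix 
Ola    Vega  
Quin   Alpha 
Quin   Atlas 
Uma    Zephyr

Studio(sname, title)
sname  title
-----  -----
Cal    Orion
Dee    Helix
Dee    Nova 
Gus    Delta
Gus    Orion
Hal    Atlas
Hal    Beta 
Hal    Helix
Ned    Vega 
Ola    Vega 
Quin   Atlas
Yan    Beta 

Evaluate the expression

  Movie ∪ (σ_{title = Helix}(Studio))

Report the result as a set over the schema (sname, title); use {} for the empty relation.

{(Cal, Orion), (Dee, Helix), (Hal, Atlas), (Hal, Beta), (Hal, Helix), (Ola, Vega), (Quin, Alpha), (Quin, Atlas), (Uma, Zephyr)}

Selection title = Helix: {(Dee, Helix), (Hal, Helix)}
Taking the union: {(Cal, Orion), (Dee, Helix), (Hal, Atlas), (Hal, Beta), (Hal, Helix), (Ola, Vega), (Quin, Alpha), (Quin, Atlas), (Uma, Zephyr)}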